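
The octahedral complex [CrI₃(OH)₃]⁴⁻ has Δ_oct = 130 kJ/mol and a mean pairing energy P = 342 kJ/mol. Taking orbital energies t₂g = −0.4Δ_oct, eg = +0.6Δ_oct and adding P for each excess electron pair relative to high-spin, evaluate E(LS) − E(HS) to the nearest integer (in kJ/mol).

212

Ligand charges: 3×(-1) from I⁻ and 3×(-1) from OH⁻ sum to -6; with overall charge -4, Cr is +2.
Group 6 minus oxidation state +2 gives a d⁴ configuration for Cr²⁺.
High-spin d⁴ fills as t₂g³ eg¹ with CFSE 3(−0.4) + 1(+0.6) = -0.6Δ_oct = -78 kJ/mol.
Low-spin: t₂g⁴ eg⁰, orbital CFSE = -1.6Δ_oct = -208 kJ/mol; plus 1 excess pair × P = +342 kJ/mol; total 134 kJ/mol.
E(LS) − E(HS) = 134 − (-78) = 212 kJ/mol.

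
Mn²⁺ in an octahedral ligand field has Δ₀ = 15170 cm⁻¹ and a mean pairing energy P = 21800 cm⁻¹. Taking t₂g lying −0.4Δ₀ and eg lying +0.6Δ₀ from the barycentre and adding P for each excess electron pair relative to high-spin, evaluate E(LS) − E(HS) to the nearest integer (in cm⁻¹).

Mn²⁺: group 7, so d-count = 7 − 2 = 5.
High-spin d⁵ fills as t₂g³ eg² with CFSE 3(−0.4) + 2(+0.6) = 0.0Δ₀ = 0 cm⁻¹.
Low-spin: t₂g⁵ eg⁰, orbital CFSE = -2.0Δ₀ = -30340 cm⁻¹; plus 2 excess pairs × P = +43600 cm⁻¹; total 13260 cm⁻¹.
The difference is 13260 − (0) = 13260 cm⁻¹, so high-spin lies lower.

13260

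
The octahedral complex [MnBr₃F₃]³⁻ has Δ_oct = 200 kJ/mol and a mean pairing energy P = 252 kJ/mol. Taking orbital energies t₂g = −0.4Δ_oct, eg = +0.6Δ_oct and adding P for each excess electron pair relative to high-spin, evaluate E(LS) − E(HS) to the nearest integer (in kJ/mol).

52

Ligand charges: 3×(-1) from Br⁻ and 3×(-1) from F⁻ sum to -6; with overall charge -3, Mn is +3.
Group 7 minus oxidation state +3 gives a d⁴ configuration for Mn³⁺.
In the high-spin limit (t₂g³ eg¹) the orbital term is -0.6Δ_oct = -120 kJ/mol, with no excess pairing.
Low-spin: t₂g⁴ eg⁰, orbital CFSE = -1.6Δ_oct = -320 kJ/mol; plus 1 excess pair × P = +252 kJ/mol; total -68 kJ/mol.
E(LS) − E(HS) = -68 − (-120) = 52 kJ/mol.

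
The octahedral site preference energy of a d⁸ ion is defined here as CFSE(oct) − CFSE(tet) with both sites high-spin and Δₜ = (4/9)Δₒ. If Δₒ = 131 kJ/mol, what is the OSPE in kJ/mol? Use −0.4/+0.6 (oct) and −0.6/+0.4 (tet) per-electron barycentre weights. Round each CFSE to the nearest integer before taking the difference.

-110

In an octahedral site d⁸ (HS) is t2g^6 e_g^2, giving CFSE(oct) = -1.2Δₒ = -157 kJ/mol.
Tetrahedral e^4 t2^4 gives -0.8Δₜ = -0.8 × (4/9) × 131 = -47 kJ/mol.
Subtracting, OSPE = -157 − (-47) = -110 kJ/mol.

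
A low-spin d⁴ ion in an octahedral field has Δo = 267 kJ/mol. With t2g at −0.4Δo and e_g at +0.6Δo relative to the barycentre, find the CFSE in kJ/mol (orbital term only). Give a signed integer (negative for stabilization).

The d⁴ electrons fill as t2g^4 e_g^0.
The orbital stabilization is -1.6Δo = -1.6 × 267 = -427 kJ/mol.

-427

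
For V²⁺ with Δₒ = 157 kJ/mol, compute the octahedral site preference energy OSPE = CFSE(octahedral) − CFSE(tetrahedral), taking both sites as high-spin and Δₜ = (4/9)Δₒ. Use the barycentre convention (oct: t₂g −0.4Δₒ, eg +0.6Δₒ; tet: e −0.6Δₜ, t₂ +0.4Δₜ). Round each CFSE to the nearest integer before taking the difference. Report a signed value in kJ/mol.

-132

V²⁺: group 5, so d-count = 5 − 2 = 3.
In an octahedral site d³ (HS) is t₂g³ eg⁰, giving CFSE(oct) = -1.2Δₒ = -188 kJ/mol.
In a tetrahedral site the filling is e² t₂¹: CFSE(tet) = -0.8Δₜ = -0.8 × (4/9)(157) = -56 kJ/mol.
Subtracting, OSPE = -188 − (-56) = -132 kJ/mol.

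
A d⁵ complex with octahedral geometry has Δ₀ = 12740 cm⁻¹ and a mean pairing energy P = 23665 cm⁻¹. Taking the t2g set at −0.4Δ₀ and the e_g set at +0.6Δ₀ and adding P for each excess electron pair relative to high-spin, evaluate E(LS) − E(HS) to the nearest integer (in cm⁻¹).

In the high-spin limit (t2g^3 e_g^2) the orbital term is 0.0Δ₀ = 0 cm⁻¹, with no excess pairing.
For low-spin the configuration is t2g^5 e_g^0: orbital energy -2.0 × 12740 = -25480 cm⁻¹, and 2 additional pairs relative to high-spin add 47330 cm⁻¹, giving 21850 cm⁻¹.
The difference is 21850 − (0) = 21850 cm⁻¹, so high-spin lies lower.

21850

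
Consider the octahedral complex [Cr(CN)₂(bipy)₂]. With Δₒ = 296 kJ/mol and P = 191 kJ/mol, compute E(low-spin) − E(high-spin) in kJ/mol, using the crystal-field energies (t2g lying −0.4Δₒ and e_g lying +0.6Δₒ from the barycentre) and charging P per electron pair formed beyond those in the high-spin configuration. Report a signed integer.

-105

Ligand charges: 2×(-1) from CN⁻ and 2×(+0) from bipy sum to -2; with overall charge +0, Cr is +2.
Cr²⁺: group 6, so d-count = 6 − 2 = 4.
High-spin: t2g^3 e_g^1, CFSE = -0.6Δₒ = -178 kJ/mol.
For low-spin the configuration is t2g^4 e_g^0: orbital energy -1.6 × 296 = -474 kJ/mol, and 1 additional pair relative to high-spin adds 191 kJ/mol, giving -283 kJ/mol.
The difference is -283 − (-178) = -105 kJ/mol, so low-spin lies lower.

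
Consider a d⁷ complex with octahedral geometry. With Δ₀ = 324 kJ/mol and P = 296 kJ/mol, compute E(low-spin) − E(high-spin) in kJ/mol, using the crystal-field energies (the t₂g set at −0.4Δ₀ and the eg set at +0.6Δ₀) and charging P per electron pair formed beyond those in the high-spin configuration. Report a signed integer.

-28

In the high-spin limit (t₂g⁵ eg²) the orbital term is -0.8Δ₀ = -259 kJ/mol, with no excess pairing.
Low-spin: t₂g⁶ eg¹, orbital CFSE = -1.8Δ₀ = -583 kJ/mol; plus 1 excess pair × P = +296 kJ/mol; total -287 kJ/mol.
E(LS) − E(HS) = -287 − (-259) = -28 kJ/mol.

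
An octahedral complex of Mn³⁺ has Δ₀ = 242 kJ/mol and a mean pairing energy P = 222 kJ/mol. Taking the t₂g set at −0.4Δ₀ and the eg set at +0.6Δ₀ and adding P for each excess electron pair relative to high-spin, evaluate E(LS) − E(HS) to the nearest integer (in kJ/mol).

Mn³⁺: group 7, so d-count = 7 − 3 = 4.
High-spin d⁴ fills as t₂g³ eg¹ with CFSE 3(−0.4) + 1(+0.6) = -0.6Δ₀ = -145 kJ/mol.
Low-spin: t₂g⁴ eg⁰, orbital CFSE = -1.6Δ₀ = -387 kJ/mol; plus 1 excess pair × P = +222 kJ/mol; total -165 kJ/mol.
E(LS) − E(HS) = -165 − (-145) = -20 kJ/mol.

-20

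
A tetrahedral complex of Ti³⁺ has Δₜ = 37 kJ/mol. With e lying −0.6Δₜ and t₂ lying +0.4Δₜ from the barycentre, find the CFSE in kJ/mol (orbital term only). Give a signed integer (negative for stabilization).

Group 4 minus oxidation state +3 gives a d¹ configuration for Ti³⁺.
Tetrahedral fields are weak (Δₜ ≈ 4/9 Δₒ), so electrons fill high-spin.
Configuration: e¹ t₂⁰.
Orbital CFSE = 1(-0.6) + 0(0.4) = -0.6Δₜ = -0.6 × 37 = -22 kJ/mol.

-22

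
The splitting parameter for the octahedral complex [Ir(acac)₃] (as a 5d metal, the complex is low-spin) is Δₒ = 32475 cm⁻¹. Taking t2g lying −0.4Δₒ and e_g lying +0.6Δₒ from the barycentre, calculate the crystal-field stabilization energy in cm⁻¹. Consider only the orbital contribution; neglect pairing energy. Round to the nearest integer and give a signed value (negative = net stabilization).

-77940

Each acac⁻ contributes -1; 3 × (-1) = -3. With overall charge +0, Ir is in the +3 oxidation state.
Ir is in group 9, so Ir³⁺ is d⁶ (9 − 3 = 6).
Configuration: t2g^6 e_g^0.
The orbital stabilization is -2.4Δₒ = -2.4 × 32475 = -77940 cm⁻¹.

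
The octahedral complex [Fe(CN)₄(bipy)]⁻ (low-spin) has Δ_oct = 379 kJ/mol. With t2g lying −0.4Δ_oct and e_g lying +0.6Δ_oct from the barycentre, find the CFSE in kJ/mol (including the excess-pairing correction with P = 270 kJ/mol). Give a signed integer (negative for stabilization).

-218

Ligand charges: 4×(-1) from CN⁻ and 1×(+0) from bipy sum to -4; with overall charge -1, Fe is +3.
Fe is in group 8, so Fe³⁺ is d⁵ (8 − 3 = 5).
Configuration: t2g^5 e_g^0.
The orbital stabilization is -2.0Δ_oct = -2.0 × 379 = -758 kJ/mol.
High-spin d⁵ would be t2g^3 e_g^2 with 0 pairs; low-spin has 2, so 2 excess pairs cost +2P = +540 kJ/mol.
Overall CFSE = -758 + 540 = -218 kJ/mol.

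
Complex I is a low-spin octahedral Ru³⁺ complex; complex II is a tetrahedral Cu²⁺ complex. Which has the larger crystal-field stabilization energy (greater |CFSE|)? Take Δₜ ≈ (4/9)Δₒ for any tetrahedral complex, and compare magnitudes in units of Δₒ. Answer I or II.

I

I: Ru sits in group 8; removing 3 electrons leaves Ru³⁺ with 8 − 3 = 5 d electrons; t₂g⁵ eg⁰, CFSE = -2.0Δₒ.
II: Cu is in group 11, so Cu²⁺ is d⁹ (11 − 2 = 9); Tetrahedral splitting is small, so the complex is high-spin; e^4 t2^5, CFSE = -0.4Δₜ ≈ -0.18Δₒ.
So I has the larger |CFSE|.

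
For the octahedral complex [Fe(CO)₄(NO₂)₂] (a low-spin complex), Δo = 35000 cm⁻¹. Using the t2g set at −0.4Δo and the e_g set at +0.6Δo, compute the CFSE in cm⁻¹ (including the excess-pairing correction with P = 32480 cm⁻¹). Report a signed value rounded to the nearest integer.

-19040

Ligand charges: 4×(+0) from CO and 2×(-1) from NO₂⁻ sum to -2; with overall charge +0, Fe is +2.
Fe²⁺: group 8, so d-count = 8 − 2 = 6.
Configuration: t2g^6 e_g^0.
CFSE(orbital) = 6×(-0.4Δo) + 0×(0.6Δo) = -2.4Δo; with Δo = 35000 cm⁻¹ that is -84000 cm⁻¹.
Pairing penalty: 3 pairs vs 1 in the high-spin reference → 2 extra × P = 64960 cm⁻¹.
Net CFSE = -84000 + 64960 = -19040 cm⁻¹.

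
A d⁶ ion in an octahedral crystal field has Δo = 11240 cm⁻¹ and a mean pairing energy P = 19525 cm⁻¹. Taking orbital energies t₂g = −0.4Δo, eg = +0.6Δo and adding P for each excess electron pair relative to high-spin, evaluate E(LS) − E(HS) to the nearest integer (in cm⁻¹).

16570

High-spin: t₂g⁴ eg², CFSE = -0.4Δo = -4496 cm⁻¹.
Low-spin t₂g⁶ eg⁰ gives -2.4Δo = -26976 cm⁻¹, but forming 2 extra pairs costs 2P = 39050 cm⁻¹, so E(LS) = -26976 + 39050 = 12074 cm⁻¹.
E(LS) − E(HS) = 12074 − (-4496) = 16570 cm⁻¹.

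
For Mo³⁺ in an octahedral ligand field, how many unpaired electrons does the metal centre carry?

3

Mo sits in group 6; removing 3 electrons leaves Mo³⁺ with 6 − 3 = 3 d electrons.
Configuration: t₂g³ eg⁰, giving 3 unpaired electrons.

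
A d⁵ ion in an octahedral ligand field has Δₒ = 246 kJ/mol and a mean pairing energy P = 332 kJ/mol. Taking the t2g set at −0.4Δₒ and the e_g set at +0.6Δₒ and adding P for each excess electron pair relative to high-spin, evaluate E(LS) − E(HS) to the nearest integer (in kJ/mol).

High-spin d⁵ fills as t2g^3 e_g^2 with CFSE 3(−0.4) + 2(+0.6) = 0.0Δₒ = 0 kJ/mol.
Low-spin: t2g^5 e_g^0, orbital CFSE = -2.0Δₒ = -492 kJ/mol; plus 2 excess pairs × P = +664 kJ/mol; total 172 kJ/mol.
The difference is 172 − (0) = 172 kJ/mol, so high-spin lies lower.

172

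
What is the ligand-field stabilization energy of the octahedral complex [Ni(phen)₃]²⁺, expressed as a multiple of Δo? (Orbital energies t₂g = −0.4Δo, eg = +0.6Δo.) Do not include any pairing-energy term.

-1.2 Δo

phen is neutral, so the +2 overall charge sits on Ni: oxidation state +2.
Group 10 minus oxidation state +2 gives a d⁸ configuration for Ni²⁺.
For octahedral d⁸ the high- and low-spin configurations coincide.
Configuration: t₂g⁶ eg².
CFSE = 6(-0.4Δo) + 2(0.6Δo) = -2.4Δo + 1.2Δo = -1.2Δo.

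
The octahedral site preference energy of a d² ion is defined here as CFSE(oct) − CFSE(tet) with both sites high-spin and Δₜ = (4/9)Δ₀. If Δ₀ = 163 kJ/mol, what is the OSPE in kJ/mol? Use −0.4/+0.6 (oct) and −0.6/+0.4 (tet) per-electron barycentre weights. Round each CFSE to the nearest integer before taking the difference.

-43

In an octahedral site d² (HS) is t₂g² eg⁰, giving CFSE(oct) = -0.8Δ₀ = -130 kJ/mol.
Tetrahedral: e² t₂⁰, CFSE = 2(−0.6) + 0(+0.4) = -1.2Δₜ = -1.2 × (4/9) × 163 = -87 kJ/mol.
Subtracting, OSPE = -130 − (-87) = -43 kJ/mol.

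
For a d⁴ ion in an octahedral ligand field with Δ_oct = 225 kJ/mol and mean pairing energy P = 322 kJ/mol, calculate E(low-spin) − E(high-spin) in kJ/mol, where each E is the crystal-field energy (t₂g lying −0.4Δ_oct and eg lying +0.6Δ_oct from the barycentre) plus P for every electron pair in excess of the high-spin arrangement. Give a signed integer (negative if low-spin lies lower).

97

High-spin d⁴ fills as t₂g³ eg¹ with CFSE 3(−0.4) + 1(+0.6) = -0.6Δ_oct = -135 kJ/mol.
For low-spin the configuration is t₂g⁴ eg⁰: orbital energy -1.6 × 225 = -360 kJ/mol, and 1 additional pair relative to high-spin adds 322 kJ/mol, giving -38 kJ/mol.
E(LS) − E(HS) = -38 − (-135) = 97 kJ/mol.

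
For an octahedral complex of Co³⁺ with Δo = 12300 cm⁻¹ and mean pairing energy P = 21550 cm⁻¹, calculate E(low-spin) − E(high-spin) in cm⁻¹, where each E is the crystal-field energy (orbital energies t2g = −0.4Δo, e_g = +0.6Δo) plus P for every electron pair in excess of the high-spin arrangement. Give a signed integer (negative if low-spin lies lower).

Co³⁺: group 9, so d-count = 9 − 3 = 6.
High-spin d⁶ fills as t2g^4 e_g^2 with CFSE 4(−0.4) + 2(+0.6) = -0.4Δo = -4920 cm⁻¹.
Low-spin t2g^6 e_g^0 gives -2.4Δo = -29520 cm⁻¹, but forming 2 extra pairs costs 2P = 43100 cm⁻¹, so E(LS) = -29520 + 43100 = 13580 cm⁻¹.
The difference is 13580 − (-4920) = 18500 cm⁻¹, so high-spin lies lower.

18500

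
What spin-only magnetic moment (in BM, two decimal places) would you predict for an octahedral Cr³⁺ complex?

Cr sits in group 6; removing 3 electrons leaves Cr³⁺ with 6 − 3 = 3 d electrons.
For octahedral d³ the high- and low-spin configurations coincide.
Configuration: t2g^3 e_g^0 → 3 unpaired electrons.
μ(spin-only) = √[3(3+2)] = √15 ≈ 3.87 BM.

3.87 BM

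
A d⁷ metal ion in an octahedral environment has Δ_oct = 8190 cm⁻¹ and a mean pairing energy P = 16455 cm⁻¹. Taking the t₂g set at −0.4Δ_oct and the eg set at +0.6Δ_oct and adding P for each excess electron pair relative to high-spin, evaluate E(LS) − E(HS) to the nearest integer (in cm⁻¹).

8265

High-spin: t₂g⁵ eg², CFSE = -0.8Δ_oct = -6552 cm⁻¹.
Low-spin t₂g⁶ eg¹ gives -1.8Δ_oct = -14742 cm⁻¹, but forming 1 extra pair costs 1P = 16455 cm⁻¹, so E(LS) = -14742 + 16455 = 1713 cm⁻¹.
Thus E(LS) − E(HS) = 8265 cm⁻¹.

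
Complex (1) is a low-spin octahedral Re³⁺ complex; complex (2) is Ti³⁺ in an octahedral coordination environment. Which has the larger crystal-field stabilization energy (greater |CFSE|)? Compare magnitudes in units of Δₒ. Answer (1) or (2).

(1)

(1): Group 7 minus oxidation state +3 gives a d⁴ configuration for Re³⁺; t₂g⁴ eg⁰, CFSE = -1.6Δₒ.
(2): Ti sits in group 4; removing 3 electrons leaves Ti³⁺ with 4 − 3 = 1 d electrons; t₂g¹ eg⁰, CFSE = -0.4Δₒ.
So (1) has the larger |CFSE|.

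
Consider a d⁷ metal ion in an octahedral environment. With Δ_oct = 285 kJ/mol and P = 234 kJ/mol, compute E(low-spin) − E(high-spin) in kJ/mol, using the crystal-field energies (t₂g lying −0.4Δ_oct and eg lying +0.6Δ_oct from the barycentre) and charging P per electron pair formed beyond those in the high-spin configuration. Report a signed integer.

-51

In the high-spin limit (t₂g⁵ eg²) the orbital term is -0.8Δ_oct = -228 kJ/mol, with no excess pairing.
For low-spin the configuration is t₂g⁶ eg¹: orbital energy -1.8 × 285 = -513 kJ/mol, and 1 additional pair relative to high-spin adds 234 kJ/mol, giving -279 kJ/mol.
Thus E(LS) − E(HS) = -51 kJ/mol.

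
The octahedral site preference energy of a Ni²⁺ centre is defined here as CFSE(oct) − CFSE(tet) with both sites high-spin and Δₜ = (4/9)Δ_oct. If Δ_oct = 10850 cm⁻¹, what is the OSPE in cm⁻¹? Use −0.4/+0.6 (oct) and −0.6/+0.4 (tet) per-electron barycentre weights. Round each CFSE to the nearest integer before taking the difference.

-9162

Ni is in group 10, so Ni²⁺ is d⁸ (10 − 2 = 8).
Octahedral high-spin t₂g⁶ eg²: CFSE = -1.2 × 10850 = -13020 cm⁻¹.
Tetrahedral: e⁴ t₂⁴, CFSE = 4(−0.6) + 4(+0.4) = -0.8Δₜ = -0.8 × (4/9) × 10850 = -3858 cm⁻¹.
Subtracting, OSPE = -13020 − (-3858) = -9162 cm⁻¹.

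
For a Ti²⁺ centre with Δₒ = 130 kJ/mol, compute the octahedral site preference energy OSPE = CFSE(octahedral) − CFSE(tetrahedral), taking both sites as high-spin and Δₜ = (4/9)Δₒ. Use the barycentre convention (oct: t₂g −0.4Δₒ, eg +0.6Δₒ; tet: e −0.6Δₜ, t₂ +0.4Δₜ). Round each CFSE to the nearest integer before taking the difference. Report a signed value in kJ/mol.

Group 4 minus oxidation state +2 gives a d² configuration for Ti²⁺.
In an octahedral site d² (HS) is t2g^2 e_g^0, giving CFSE(oct) = -0.8Δₒ = -104 kJ/mol.
Tetrahedral e^2 t2^0 gives -1.2Δₜ = -1.2 × (4/9) × 130 = -69 kJ/mol.
OSPE = CFSE(oct) − CFSE(tet) = -104 − (-69) = -35 kJ/mol.

-35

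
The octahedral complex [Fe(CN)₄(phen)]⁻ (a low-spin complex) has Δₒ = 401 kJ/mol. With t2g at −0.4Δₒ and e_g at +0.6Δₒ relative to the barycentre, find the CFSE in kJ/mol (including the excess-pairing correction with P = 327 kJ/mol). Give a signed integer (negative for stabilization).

-148

Ligand charges: 4×(-1) from CN⁻ and 1×(+0) from phen sum to -4; with overall charge -1, Fe is +3.
Fe is in group 8, so Fe³⁺ is d⁵ (8 − 3 = 5).
The d⁵ electrons fill as t2g^5 e_g^0.
The orbital stabilization is -2.0Δₒ = -2.0 × 401 = -802 kJ/mol.
Pairing penalty: 2 pairs vs 0 in the high-spin reference → 2 extra × P = 654 kJ/mol.
Combining: -802 + 654 = -148 kJ/mol.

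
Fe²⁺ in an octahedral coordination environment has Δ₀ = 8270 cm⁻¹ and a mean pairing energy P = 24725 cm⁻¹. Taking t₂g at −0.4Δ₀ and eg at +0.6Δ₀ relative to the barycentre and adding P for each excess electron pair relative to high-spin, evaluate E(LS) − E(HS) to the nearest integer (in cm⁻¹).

Group 8 minus oxidation state +2 gives a d⁶ configuration for Fe²⁺.
High-spin: t₂g⁴ eg², CFSE = -0.4Δ₀ = -3308 cm⁻¹.
For low-spin the configuration is t₂g⁶ eg⁰: orbital energy -2.4 × 8270 = -19848 cm⁻¹, and 2 additional pairs relative to high-spin add 49450 cm⁻¹, giving 29602 cm⁻¹.
E(LS) − E(HS) = 29602 − (-3308) = 32910 cm⁻¹.

32910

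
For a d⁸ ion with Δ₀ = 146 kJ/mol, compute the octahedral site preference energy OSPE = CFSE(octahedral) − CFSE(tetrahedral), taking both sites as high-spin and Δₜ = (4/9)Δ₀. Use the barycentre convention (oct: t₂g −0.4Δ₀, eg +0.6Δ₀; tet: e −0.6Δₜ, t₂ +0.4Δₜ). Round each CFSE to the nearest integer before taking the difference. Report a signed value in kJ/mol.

Octahedral (high-spin): t2g^6 e_g^2, CFSE = 6(−0.4) + 2(+0.6) = -1.2Δ₀ = -1.2 × 146 = -175 kJ/mol.
Tetrahedral e^4 t2^4 gives -0.8Δₜ = -0.8 × (4/9) × 146 = -52 kJ/mol.
Subtracting, OSPE = -175 − (-52) = -123 kJ/mol.

-123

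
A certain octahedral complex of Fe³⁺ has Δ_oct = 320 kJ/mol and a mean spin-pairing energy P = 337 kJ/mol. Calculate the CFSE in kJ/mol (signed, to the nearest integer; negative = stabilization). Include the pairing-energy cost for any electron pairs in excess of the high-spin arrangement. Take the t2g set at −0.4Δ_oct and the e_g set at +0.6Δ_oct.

Fe³⁺: group 8, so d-count = 8 − 3 = 5.
With Δ_oct < P the complex is high-spin.
That gives t2g^3 e_g^2.
Orbital CFSE = 0.0Δ_oct = 0.0 × 320 = 0 kJ/mol.
High-spin has no excess pairs, so no pairing correction applies.

0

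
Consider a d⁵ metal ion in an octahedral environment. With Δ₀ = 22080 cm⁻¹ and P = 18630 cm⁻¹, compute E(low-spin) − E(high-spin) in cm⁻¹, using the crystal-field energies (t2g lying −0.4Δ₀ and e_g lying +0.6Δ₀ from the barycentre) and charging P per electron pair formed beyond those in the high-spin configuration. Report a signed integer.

-6900

High-spin: t2g^3 e_g^2, CFSE = 0.0Δ₀ = 0 cm⁻¹.
Low-spin: t2g^5 e_g^0, orbital CFSE = -2.0Δ₀ = -44160 cm⁻¹; plus 2 excess pairs × P = +37260 cm⁻¹; total -6900 cm⁻¹.
Thus E(LS) − E(HS) = -6900 cm⁻¹.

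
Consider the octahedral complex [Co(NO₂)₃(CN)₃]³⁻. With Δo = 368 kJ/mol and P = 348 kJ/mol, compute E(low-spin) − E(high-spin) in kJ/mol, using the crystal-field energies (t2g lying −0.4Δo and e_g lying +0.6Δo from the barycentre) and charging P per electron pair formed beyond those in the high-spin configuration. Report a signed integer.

-40

Ligand charges: 3×(-1) from NO₂⁻ and 3×(-1) from CN⁻ sum to -6; with overall charge -3, Co is +3.
Group 9 minus oxidation state +3 gives a d⁶ configuration for Co³⁺.
In the high-spin limit (t2g^4 e_g^2) the orbital term is -0.4Δo = -147 kJ/mol, with no excess pairing.
For low-spin the configuration is t2g^6 e_g^0: orbital energy -2.4 × 368 = -883 kJ/mol, and 2 additional pairs relative to high-spin add 696 kJ/mol, giving -187 kJ/mol.
Thus E(LS) − E(HS) = -40 kJ/mol.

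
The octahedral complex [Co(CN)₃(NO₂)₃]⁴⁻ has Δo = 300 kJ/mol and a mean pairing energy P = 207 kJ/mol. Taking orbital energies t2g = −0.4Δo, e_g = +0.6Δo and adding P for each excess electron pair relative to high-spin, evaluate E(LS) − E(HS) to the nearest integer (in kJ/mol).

Ligand charges: 3×(-1) from CN⁻ and 3×(-1) from NO₂⁻ sum to -6; with overall charge -4, Co is +2.
Co is in group 9, so Co²⁺ is d⁷ (9 − 2 = 7).
High-spin d⁷ fills as t2g^5 e_g^2 with CFSE 5(−0.4) + 2(+0.6) = -0.8Δo = -240 kJ/mol.
For low-spin the configuration is t2g^6 e_g^1: orbital energy -1.8 × 300 = -540 kJ/mol, and 1 additional pair relative to high-spin adds 207 kJ/mol, giving -333 kJ/mol.
The difference is -333 − (-240) = -93 kJ/mol, so low-spin lies lower.

-93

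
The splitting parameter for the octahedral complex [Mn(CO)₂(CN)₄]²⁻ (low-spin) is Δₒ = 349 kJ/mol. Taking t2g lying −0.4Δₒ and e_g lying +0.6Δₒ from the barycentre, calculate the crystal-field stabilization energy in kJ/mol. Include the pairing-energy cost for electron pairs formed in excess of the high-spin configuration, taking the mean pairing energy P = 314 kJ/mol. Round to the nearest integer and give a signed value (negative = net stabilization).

-70

Ligand charges: 2×(+0) from CO and 4×(-1) from CN⁻ sum to -4; with overall charge -2, Mn is +2.
Mn sits in group 7; removing 2 electrons leaves Mn²⁺ with 7 − 2 = 5 d electrons.
Configuration: t2g^5 e_g^0.
Orbital CFSE = 5(-0.4) + 0(0.6) = -2.0Δₒ = -2.0 × 349 = -698 kJ/mol.
Pairing penalty: 2 pairs vs 0 in the high-spin reference → 2 extra × P = 628 kJ/mol.
Overall CFSE = -698 + 628 = -70 kJ/mol.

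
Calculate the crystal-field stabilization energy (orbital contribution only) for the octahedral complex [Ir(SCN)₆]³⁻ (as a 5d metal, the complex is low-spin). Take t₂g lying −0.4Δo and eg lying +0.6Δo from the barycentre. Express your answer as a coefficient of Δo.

-2.4 Δo

Each SCN⁻ contributes -1; 6 × (-1) = -6. With overall charge -3, Ir is in the +3 oxidation state.
Ir sits in group 9; removing 3 electrons leaves Ir³⁺ with 9 − 3 = 6 d electrons.
Configuration: t₂g⁶ eg⁰.
CFSE = 6(-0.4Δo) + 0(0.6Δo) = -2.4Δo + 0.0Δo = -2.4Δo.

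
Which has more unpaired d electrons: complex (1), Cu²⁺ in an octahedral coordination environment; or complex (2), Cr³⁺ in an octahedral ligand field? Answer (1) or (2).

(2)

(1): Cu is in group 11, so Cu²⁺ is d⁹ (11 − 2 = 9); t₂g⁶ eg³ → 1 unpaired.
(2): Cr³⁺: group 6, so d-count = 6 − 3 = 3; t₂g³ eg⁰ → 3 unpaired.
So (2) has more unpaired electrons.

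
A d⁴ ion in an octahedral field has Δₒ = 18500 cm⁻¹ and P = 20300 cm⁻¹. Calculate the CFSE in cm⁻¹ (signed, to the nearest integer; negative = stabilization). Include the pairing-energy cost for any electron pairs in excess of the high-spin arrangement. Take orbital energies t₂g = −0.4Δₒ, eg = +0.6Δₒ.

Δₒ < P, so pairing is avoided: the ground state is high-spin.
That gives t₂g³ eg¹.
Orbital CFSE = -0.6Δₒ = -0.6 × 18500 = -11100 cm⁻¹.
High-spin has no excess pairs, so no pairing correction applies.

-11100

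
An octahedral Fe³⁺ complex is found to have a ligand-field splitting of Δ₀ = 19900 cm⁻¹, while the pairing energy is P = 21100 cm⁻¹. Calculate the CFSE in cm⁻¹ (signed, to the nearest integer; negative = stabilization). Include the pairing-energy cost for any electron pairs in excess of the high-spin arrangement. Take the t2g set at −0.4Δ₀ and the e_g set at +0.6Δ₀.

Fe³⁺: group 8, so d-count = 8 − 3 = 5.
Since Δ₀ = 19900 cm⁻¹ < P = 21100 cm⁻¹, the complex adopts the high-spin configuration.
Configuration: t2g^3 e_g^2.
Orbital CFSE = 0.0Δ₀ = 0.0 × 19900 = 0 cm⁻¹.
High-spin has no excess pairs, so no pairing correction applies.

0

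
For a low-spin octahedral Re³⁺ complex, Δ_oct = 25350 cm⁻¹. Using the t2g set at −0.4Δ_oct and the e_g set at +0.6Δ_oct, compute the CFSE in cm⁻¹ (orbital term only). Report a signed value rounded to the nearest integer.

Re³⁺: group 7, so d-count = 7 − 3 = 4.
Electron filling gives t2g^4 e_g^0.
Orbital CFSE = 4(-0.4) + 0(0.6) = -1.6Δ_oct = -1.6 × 25350 = -40560 cm⁻¹.

-40560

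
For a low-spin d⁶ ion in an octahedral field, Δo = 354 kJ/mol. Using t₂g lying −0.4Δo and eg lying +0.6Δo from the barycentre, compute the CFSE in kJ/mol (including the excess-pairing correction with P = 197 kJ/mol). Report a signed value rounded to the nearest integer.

Electron filling gives t₂g⁶ eg⁰.
CFSE(orbital) = 6×(-0.4Δo) + 0×(0.6Δo) = -2.4Δo; with Δo = 354 kJ/mol that is -850 kJ/mol.
Pairing penalty: 3 pairs vs 1 in the high-spin reference → 2 extra × P = 394 kJ/mol.
Overall CFSE = -850 + 394 = -456 kJ/mol.

-456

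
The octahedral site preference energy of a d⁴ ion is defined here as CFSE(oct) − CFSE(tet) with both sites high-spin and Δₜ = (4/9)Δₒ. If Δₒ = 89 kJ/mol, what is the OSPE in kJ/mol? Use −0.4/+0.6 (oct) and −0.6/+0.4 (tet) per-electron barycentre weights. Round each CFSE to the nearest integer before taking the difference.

In an octahedral site d⁴ (HS) is t₂g³ eg¹, giving CFSE(oct) = -0.6Δₒ = -53 kJ/mol.
Tetrahedral e² t₂² gives -0.4Δₜ = -0.4 × (4/9) × 89 = -16 kJ/mol.
OSPE = -53 − (-16) = -37 kJ/mol.

-37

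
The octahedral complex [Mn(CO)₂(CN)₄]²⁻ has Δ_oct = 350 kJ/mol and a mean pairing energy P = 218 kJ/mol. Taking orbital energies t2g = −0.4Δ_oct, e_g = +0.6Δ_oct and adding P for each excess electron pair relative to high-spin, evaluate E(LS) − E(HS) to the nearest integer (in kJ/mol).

Ligand charges: 2×(+0) from CO and 4×(-1) from CN⁻ sum to -4; with overall charge -2, Mn is +2.
Mn is in group 7, so Mn²⁺ is d⁵ (7 − 2 = 5).
In the high-spin limit (t2g^3 e_g^2) the orbital term is 0.0Δ_oct = 0 kJ/mol, with no excess pairing.
Low-spin: t2g^5 e_g^0, orbital CFSE = -2.0Δ_oct = -700 kJ/mol; plus 2 excess pairs × P = +436 kJ/mol; total -264 kJ/mol.
Thus E(LS) − E(HS) = -264 kJ/mol.

-264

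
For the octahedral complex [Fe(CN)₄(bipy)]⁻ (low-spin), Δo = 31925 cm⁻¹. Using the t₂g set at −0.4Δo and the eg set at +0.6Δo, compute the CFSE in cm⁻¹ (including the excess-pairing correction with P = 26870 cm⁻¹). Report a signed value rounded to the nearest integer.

Ligand charges: 4×(-1) from CN⁻ and 1×(+0) from bipy sum to -4; with overall charge -1, Fe is +3.
Fe is in group 8, so Fe³⁺ is d⁵ (8 − 3 = 5).
Electron filling gives t₂g⁵ eg⁰.
The orbital stabilization is -2.0Δo = -2.0 × 31925 = -63850 cm⁻¹.
High-spin d⁵ would be t₂g³ eg² with 0 pairs; low-spin has 2, so 2 excess pairs cost +2P = +53740 cm⁻¹.
Net CFSE = -63850 + 53740 = -10110 cm⁻¹.

-10110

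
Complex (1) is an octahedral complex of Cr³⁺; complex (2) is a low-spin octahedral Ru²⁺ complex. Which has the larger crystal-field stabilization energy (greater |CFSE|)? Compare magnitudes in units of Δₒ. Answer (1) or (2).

(2)

(1): Cr³⁺: group 6, so d-count = 6 − 3 = 3; t₂g³ eg⁰, CFSE = -1.2Δₒ.
(2): Ru²⁺: group 8, so d-count = 8 − 2 = 6; t2g^6 e_g^0, CFSE = -2.4Δₒ.
So (2) has the larger |CFSE|.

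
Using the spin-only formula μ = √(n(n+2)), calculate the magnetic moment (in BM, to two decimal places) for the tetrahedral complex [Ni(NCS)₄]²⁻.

2.83 BM

Each NCS⁻ contributes -1; 4 × (-1) = -4. With overall charge -2, Ni is in the +2 oxidation state.
Ni is in group 10, so Ni²⁺ is d⁸ (10 − 2 = 8).
Tetrahedral splitting is small, so the complex is high-spin.
Configuration: e^4 t2^4 → 2 unpaired electrons.
μ(spin-only) = √[2(2+2)] = √8 ≈ 2.83 BM.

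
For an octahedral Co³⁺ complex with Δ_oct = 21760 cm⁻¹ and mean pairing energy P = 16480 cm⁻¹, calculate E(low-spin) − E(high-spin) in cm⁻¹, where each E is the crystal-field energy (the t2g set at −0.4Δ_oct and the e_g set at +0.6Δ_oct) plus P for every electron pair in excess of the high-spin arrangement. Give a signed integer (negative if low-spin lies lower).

Co is in group 9, so Co³⁺ is d⁶ (9 − 3 = 6).
High-spin d⁶ fills as t2g^4 e_g^2 with CFSE 4(−0.4) + 2(+0.6) = -0.4Δ_oct = -8704 cm⁻¹.
For low-spin the configuration is t2g^6 e_g^0: orbital energy -2.4 × 21760 = -52224 cm⁻¹, and 2 additional pairs relative to high-spin add 32960 cm⁻¹, giving -19264 cm⁻¹.
The difference is -19264 − (-8704) = -10560 cm⁻¹, so low-spin lies lower.

-10560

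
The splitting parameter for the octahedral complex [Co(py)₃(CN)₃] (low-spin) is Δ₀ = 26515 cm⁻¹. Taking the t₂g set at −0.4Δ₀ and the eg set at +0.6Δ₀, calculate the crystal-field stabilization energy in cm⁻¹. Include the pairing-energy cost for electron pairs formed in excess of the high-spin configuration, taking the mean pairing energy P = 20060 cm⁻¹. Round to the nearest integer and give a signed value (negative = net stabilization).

-23516

Ligand charges: 3×(+0) from py and 3×(-1) from CN⁻ sum to -3; with overall charge +0, Co is +3.
Co is in group 9, so Co³⁺ is d⁶ (9 − 3 = 6).
Electron filling gives t₂g⁶ eg⁰.
Orbital CFSE = 6(-0.4) + 0(0.6) = -2.4Δ₀ = -2.4 × 26515 = -63636 cm⁻¹.
High-spin d⁶ would be t₂g⁴ eg² with 1 pair; low-spin has 3, so 2 excess pairs cost +2P = +40120 cm⁻¹.
Net CFSE = -63636 + 40120 = -23516 cm⁻¹.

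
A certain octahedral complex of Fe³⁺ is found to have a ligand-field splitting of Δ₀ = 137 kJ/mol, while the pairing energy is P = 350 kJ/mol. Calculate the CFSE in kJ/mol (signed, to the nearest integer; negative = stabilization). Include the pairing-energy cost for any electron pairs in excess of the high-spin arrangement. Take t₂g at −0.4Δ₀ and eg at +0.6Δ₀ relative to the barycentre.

Group 8 minus oxidation state +3 gives a d⁵ configuration for Fe³⁺.
Here Δ₀ < P (137 < 350), so the high-spin state is favoured.
That gives t₂g³ eg².
Orbital CFSE = 0.0Δ₀ = 0.0 × 137 = 0 kJ/mol.
High-spin has no excess pairs, so no pairing correction applies.

0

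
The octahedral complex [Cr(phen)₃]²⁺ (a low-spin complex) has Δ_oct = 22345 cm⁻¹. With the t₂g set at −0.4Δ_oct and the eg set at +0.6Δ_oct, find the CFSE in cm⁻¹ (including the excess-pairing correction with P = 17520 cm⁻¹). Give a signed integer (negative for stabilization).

-18232

phen is neutral, so the +2 overall charge sits on Cr: oxidation state +2.
Group 6 minus oxidation state +2 gives a d⁴ configuration for Cr²⁺.
Configuration: t₂g⁴ eg⁰.
Orbital CFSE = 4(-0.4) + 0(0.6) = -1.6Δ_oct = -1.6 × 22345 = -35752 cm⁻¹.
Pairing penalty: 1 pair vs 0 in the high-spin reference → 1 extra × P = 17520 cm⁻¹.
Overall CFSE = -35752 + 17520 = -18232 cm⁻¹.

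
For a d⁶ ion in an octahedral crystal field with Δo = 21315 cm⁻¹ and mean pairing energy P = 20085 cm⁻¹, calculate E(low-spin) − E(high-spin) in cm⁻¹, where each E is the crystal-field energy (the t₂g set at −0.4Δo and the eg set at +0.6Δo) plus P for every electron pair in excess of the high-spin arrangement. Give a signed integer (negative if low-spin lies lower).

High-spin d⁶ fills as t₂g⁴ eg² with CFSE 4(−0.4) + 2(+0.6) = -0.4Δo = -8526 cm⁻¹.
Low-spin: t₂g⁶ eg⁰, orbital CFSE = -2.4Δo = -51156 cm⁻¹; plus 2 excess pairs × P = +40170 cm⁻¹; total -10986 cm⁻¹.
E(LS) − E(HS) = -10986 − (-8526) = -2460 cm⁻¹.

-2460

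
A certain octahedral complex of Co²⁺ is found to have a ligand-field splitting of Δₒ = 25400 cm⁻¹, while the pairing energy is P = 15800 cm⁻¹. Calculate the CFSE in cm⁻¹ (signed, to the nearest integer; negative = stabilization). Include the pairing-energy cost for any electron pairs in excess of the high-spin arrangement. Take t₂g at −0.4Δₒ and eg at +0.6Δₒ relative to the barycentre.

Group 9 minus oxidation state +2 gives a d⁷ configuration for Co²⁺.
Δₒ > P, so pairing is preferred: the ground state is low-spin.
Filling d⁷ accordingly: t₂g⁶ eg¹.
Orbital CFSE = -1.8Δₒ = -1.8 × 25400 = -45720 cm⁻¹.
Excess pairs vs high-spin: 3 − 2 = 1; pairing cost = +15800 cm⁻¹.
Net CFSE = -45720 + 15800 = -29920 cm⁻¹.

-29920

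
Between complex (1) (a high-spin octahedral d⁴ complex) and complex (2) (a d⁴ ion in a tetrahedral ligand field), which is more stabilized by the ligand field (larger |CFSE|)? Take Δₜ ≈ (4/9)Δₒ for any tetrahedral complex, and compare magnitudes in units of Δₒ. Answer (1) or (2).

(1)

(1): t2g^3 e_g^1, CFSE = -0.6Δₒ.
(2): Tetrahedral splitting is small, so the complex is high-spin; e^2 t2^2, CFSE = -0.4Δₜ ≈ -0.18Δₒ.
So (1) has the larger |CFSE|.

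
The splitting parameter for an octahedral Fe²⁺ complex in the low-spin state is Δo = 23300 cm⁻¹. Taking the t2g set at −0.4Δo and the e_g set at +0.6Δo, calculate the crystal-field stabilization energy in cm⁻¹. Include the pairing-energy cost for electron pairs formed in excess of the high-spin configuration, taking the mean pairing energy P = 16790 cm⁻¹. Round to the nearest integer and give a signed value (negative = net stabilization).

Fe²⁺: group 8, so d-count = 8 − 2 = 6.
Configuration: t2g^6 e_g^0.
CFSE(orbital) = 6×(-0.4Δo) + 0×(0.6Δo) = -2.4Δo; with Δo = 23300 cm⁻¹ that is -55920 cm⁻¹.
Pairing penalty: 3 pairs vs 1 in the high-spin reference → 2 extra × P = 33580 cm⁻¹.
Overall CFSE = -55920 + 33580 = -22340 cm⁻¹.

-22340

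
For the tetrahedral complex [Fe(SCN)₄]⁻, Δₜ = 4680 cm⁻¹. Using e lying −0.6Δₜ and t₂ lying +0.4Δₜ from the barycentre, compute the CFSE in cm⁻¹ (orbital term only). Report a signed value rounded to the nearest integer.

0

Each SCN⁻ contributes -1; 4 × (-1) = -4. With overall charge -1, Fe is in the +3 oxidation state.
Fe sits in group 8; removing 3 electrons leaves Fe³⁺ with 8 − 3 = 5 d electrons.
Tetrahedral splitting is small, so the complex is high-spin.
Configuration: e² t₂³.
Orbital CFSE = 2(-0.6) + 3(0.4) = 0.0Δₜ = 0.0 × 4680 = 0 cm⁻¹.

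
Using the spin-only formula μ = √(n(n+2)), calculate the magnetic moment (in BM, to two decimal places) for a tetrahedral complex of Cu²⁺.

1.73 BM

Group 11 minus oxidation state +2 gives a d⁹ configuration for Cu²⁺.
Tetrahedral splitting is small, so the complex is high-spin.
Configuration: e⁴ t₂⁵ → 1 unpaired electron.
μ(spin-only) = √[1(1+2)] = √3 ≈ 1.73 BM.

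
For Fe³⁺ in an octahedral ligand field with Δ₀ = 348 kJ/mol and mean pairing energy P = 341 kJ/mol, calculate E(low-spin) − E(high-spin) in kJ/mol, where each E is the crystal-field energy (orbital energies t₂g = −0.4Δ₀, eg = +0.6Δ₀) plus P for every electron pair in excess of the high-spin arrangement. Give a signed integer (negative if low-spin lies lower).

-14

Fe³⁺: group 8, so d-count = 8 − 3 = 5.
In the high-spin limit (t₂g³ eg²) the orbital term is 0.0Δ₀ = 0 kJ/mol, with no excess pairing.
For low-spin the configuration is t₂g⁵ eg⁰: orbital energy -2.0 × 348 = -696 kJ/mol, and 2 additional pairs relative to high-spin add 682 kJ/mol, giving -14 kJ/mol.
E(LS) − E(HS) = -14 − (0) = -14 kJ/mol.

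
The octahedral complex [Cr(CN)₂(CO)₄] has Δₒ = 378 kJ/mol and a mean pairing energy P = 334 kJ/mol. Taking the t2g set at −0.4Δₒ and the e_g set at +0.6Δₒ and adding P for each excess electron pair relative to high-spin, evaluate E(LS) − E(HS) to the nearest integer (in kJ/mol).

Ligand charges: 2×(-1) from CN⁻ and 4×(+0) from CO sum to -2; with overall charge +0, Cr is +2.
Cr sits in group 6; removing 2 electrons leaves Cr²⁺ with 6 − 2 = 4 d electrons.
High-spin: t2g^3 e_g^1, CFSE = -0.6Δₒ = -227 kJ/mol.
Low-spin: t2g^4 e_g^0, orbital CFSE = -1.6Δₒ = -605 kJ/mol; plus 1 excess pair × P = +334 kJ/mol; total -271 kJ/mol.
Thus E(LS) − E(HS) = -44 kJ/mol.

-44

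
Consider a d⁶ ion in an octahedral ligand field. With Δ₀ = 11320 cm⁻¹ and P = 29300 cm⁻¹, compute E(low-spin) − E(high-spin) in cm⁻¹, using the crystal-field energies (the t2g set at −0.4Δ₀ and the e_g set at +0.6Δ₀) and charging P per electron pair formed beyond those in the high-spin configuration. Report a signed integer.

35960

In the high-spin limit (t2g^4 e_g^2) the orbital term is -0.4Δ₀ = -4528 cm⁻¹, with no excess pairing.
Low-spin: t2g^6 e_g^0, orbital CFSE = -2.4Δ₀ = -27168 cm⁻¹; plus 2 excess pairs × P = +58600 cm⁻¹; total 31432 cm⁻¹.
E(LS) − E(HS) = 31432 − (-4528) = 35960 cm⁻¹.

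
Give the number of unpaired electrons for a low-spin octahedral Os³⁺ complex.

Os is in group 8, so Os³⁺ is d⁵ (8 − 3 = 5).
Configuration: t₂g⁵ eg⁰, giving 1 unpaired electron.

1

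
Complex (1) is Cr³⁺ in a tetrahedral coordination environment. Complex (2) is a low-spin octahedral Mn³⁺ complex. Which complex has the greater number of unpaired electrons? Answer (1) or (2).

(1)

(1): Group 6 minus oxidation state +3 gives a d³ configuration for Cr³⁺; With tetrahedral geometry the complex is necessarily high-spin; e^2 t2^1 → 3 unpaired.
(2): Mn is in group 7, so Mn³⁺ is d⁴ (7 − 3 = 4); t₂g⁴ eg⁰ → 2 unpaired.
So (1) has more unpaired electrons.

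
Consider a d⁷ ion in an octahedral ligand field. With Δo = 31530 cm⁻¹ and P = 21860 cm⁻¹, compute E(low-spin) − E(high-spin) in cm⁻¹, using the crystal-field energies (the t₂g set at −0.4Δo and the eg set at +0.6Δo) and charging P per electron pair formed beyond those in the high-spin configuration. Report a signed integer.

High-spin: t₂g⁵ eg², CFSE = -0.8Δo = -25224 cm⁻¹.
Low-spin t₂g⁶ eg¹ gives -1.8Δo = -56754 cm⁻¹, but forming 1 extra pair costs 1P = 21860 cm⁻¹, so E(LS) = -56754 + 21860 = -34894 cm⁻¹.
E(LS) − E(HS) = -34894 − (-25224) = -9670 cm⁻¹.

-9670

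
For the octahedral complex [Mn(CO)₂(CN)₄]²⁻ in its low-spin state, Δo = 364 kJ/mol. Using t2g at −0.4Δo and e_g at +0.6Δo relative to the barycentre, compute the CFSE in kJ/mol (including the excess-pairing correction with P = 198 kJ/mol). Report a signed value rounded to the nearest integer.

Ligand charges: 2×(+0) from CO and 4×(-1) from CN⁻ sum to -4; with overall charge -2, Mn is +2.
Mn is in group 7, so Mn²⁺ is d⁵ (7 − 2 = 5).
Configuration: t2g^5 e_g^0.
CFSE(orbital) = 5×(-0.4Δo) + 0×(0.6Δo) = -2.0Δo; with Δo = 364 kJ/mol that is -728 kJ/mol.
High-spin d⁵ would be t2g^3 e_g^2 with 0 pairs; low-spin has 2, so 2 excess pairs cost +2P = +396 kJ/mol.
Combining: -728 + 396 = -332 kJ/mol.

-332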